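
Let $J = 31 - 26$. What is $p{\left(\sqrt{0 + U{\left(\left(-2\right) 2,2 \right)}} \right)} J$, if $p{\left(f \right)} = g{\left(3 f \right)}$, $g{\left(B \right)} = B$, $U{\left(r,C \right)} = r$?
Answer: $30 i \approx 30.0 i$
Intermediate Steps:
$p{\left(f \right)} = 3 f$
$J = 5$ ($J = 31 - 26 = 5$)
$p{\left(\sqrt{0 + U{\left(\left(-2\right) 2,2 \right)}} \right)} J = 3 \sqrt{0 - 4} \cdot 5 = 3 \sqrt{-4} \cdot 5 = 3 \cdot 2 i 5 = 6 i 5 = 30 i$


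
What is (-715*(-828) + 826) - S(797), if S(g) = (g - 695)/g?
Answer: 472498160/797 ≈ 5.9285e+5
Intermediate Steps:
S(g) = (-695 + g)/g
(-715*(-828) + 826) - S(797) = (-715*(-828) + 826) - (-695 + 797)/797 = (592020 + 826) - 102/797 = 592846 - 1*102/797 = 592846 - 102/797 = 472498160/797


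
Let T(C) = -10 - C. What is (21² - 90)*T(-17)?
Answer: 2457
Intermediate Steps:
(21² - 90)*T(-17) = (21² - 90)*(-10 - 1*(-17)) = (441 - 90)*(-10 + 17) = 351*7 = 2457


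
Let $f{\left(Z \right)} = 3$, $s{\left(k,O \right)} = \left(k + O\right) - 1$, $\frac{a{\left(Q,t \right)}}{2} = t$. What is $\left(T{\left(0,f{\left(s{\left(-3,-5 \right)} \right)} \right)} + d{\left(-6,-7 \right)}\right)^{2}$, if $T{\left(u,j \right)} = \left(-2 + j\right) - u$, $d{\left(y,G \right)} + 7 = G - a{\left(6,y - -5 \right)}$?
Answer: $121$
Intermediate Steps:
$a{\left(Q,t \right)} = 2 t$
$s{\left(k,O \right)} = -1 + O + k$ ($s{\left(k,O \right)} = \left(O + k\right) - 1 = -1 + O + k$)
$d{\left(y,G \right)} = -17 + G - 2 y$ ($d{\left(y,G \right)} = -7 + \left(G - 2 \left(y - -5\right)\right) = -7 + \left(G - 2 \left(y + 5\right)\right) = -7 + \left(G - 2 \left(5 + y\right)\right) = -7 - \left(10 - G + 2 y\right) = -17 + G - 2 y$)
$T{\left(u,j \right)} = -2 + j - u$
$\left(T{\left(0,f{\left(s{\left(-3,-5 \right)} \right)} \right)} + d{\left(-6,-7 \right)}\right)^{2} = \left(\left(-2 + 3 - 0\right) - 12\right)^{2} = \left(\left(-2 + 3 + 0\right) - 12\right)^{2} = \left(1 - 12\right)^{2} = \left(-11\right)^{2} = 121$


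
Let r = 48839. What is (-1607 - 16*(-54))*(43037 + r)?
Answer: -68263868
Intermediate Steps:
(-1607 - 16*(-54))*(43037 + r) = (-1607 - 16*(-54))*(43037 + 48839) = (-1607 + 864)*91876 = -743*91876 = -68263868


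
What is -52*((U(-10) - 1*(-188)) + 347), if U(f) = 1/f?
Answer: -139074/5 ≈ -27815.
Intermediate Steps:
-52*((U(-10) - 1*(-188)) + 347) = -52*((1/(-10) - 1*(-188)) + 347) = -52*((-1/10 + 188) + 347) = -52*(1879/10 + 347) = -52*5349/10 = -139074/5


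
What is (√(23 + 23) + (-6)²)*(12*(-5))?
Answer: -2160 - 60*√46 ≈ -2566.9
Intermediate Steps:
(√(23 + 23) + (-6)²)*(12*(-5)) = (√46 + 36)*(-60) = (36 + √46)*(-60) = -2160 - 60*√46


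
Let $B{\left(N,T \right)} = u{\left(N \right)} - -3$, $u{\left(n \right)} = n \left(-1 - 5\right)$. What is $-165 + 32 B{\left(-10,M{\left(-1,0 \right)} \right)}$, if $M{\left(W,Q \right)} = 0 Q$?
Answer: $1851$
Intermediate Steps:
$u{\left(n \right)} = - 6 n$ ($u{\left(n \right)} = n \left(-6\right) = - 6 n$)
$M{\left(W,Q \right)} = 0$
$B{\left(N,T \right)} = 3 - 6 N$ ($B{\left(N,T \right)} = - 6 N - -3 = - 6 N + 3 = 3 - 6 N$)
$-165 + 32 B{\left(-10,M{\left(-1,0 \right)} \right)} = -165 + 32 \left(3 - -60\right) = -165 + 32 \left(3 + 60\right) = -165 + 32 \cdot 63 = -165 + 2016 = 1851$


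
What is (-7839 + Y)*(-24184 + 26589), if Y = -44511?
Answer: -125901750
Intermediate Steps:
(-7839 + Y)*(-24184 + 26589) = (-7839 - 44511)*(-24184 + 26589) = -52350*2405 = -125901750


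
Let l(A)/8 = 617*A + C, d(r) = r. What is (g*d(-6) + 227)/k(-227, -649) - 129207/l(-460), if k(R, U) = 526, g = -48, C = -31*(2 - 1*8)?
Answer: 47559037/45905072 ≈ 1.0360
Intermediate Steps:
C = 186 (C = -31*(2 - 8) = -31*(-6) = 186)
l(A) = 1488 + 4936*A (l(A) = 8*(617*A + 186) = 8*(186 + 617*A) = 1488 + 4936*A)
(g*d(-6) + 227)/k(-227, -649) - 129207/l(-460) = (-48*(-6) + 227)/526 - 129207/(1488 + 4936*(-460)) = (288 + 227)*(1/526) - 129207/(1488 - 2270560) = 515*(1/526) - 129207/(-2269072) = 515/526 - 129207*(-1/2269072) = 515/526 + 9939/174544 = 47559037/45905072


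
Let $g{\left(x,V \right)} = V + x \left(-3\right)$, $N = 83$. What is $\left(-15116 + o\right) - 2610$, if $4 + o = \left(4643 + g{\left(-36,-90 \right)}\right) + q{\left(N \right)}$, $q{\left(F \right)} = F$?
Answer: $-12986$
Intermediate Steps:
$g{\left(x,V \right)} = V - 3 x$
$o = 4740$ ($o = -4 + \left(\left(4643 - -18\right) + 83\right) = -4 + \left(\left(4643 + \left(-90 + 108\right)\right) + 83\right) = -4 + \left(\left(4643 + 18\right) + 83\right) = -4 + \left(4661 + 83\right) = -4 + 4744 = 4740$)
$\left(-15116 + o\right) - 2610 = \left(-15116 + 4740\right) - 2610 = -10376 - 2610 = -12986$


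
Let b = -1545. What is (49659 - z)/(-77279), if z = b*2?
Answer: -52749/77279 ≈ -0.68258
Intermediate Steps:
z = -3090 (z = -1545*2 = -3090)
(49659 - z)/(-77279) = (49659 - 1*(-3090))/(-77279) = (49659 + 3090)*(-1/77279) = 52749*(-1/77279) = -52749/77279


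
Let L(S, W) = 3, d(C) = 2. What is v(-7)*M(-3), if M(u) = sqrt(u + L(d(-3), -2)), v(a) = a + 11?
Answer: 0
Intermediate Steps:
v(a) = 11 + a
M(u) = sqrt(3 + u) (M(u) = sqrt(u + 3) = sqrt(3 + u))
v(-7)*M(-3) = (11 - 7)*sqrt(3 - 3) = 4*sqrt(0) = 4*0 = 0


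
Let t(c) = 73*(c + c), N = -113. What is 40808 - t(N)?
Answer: 57306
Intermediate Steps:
t(c) = 146*c (t(c) = 73*(2*c) = 146*c)
40808 - t(N) = 40808 - 146*(-113) = 40808 - 1*(-16498) = 40808 + 16498 = 57306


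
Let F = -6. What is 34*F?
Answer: -204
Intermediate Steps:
34*F = 34*(-6) = -204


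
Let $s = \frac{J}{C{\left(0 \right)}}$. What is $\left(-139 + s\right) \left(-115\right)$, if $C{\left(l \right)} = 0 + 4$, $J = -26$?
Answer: $\frac{33465}{2} \approx 16733.0$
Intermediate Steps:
$C{\left(l \right)} = 4$
$s = - \frac{13}{2}$ ($s = - \frac{26}{4} = \left(-26\right) \frac{1}{4} = - \frac{13}{2} \approx -6.5$)
$\left(-139 + s\right) \left(-115\right) = \left(-139 - \frac{13}{2}\right) \left(-115\right) = \left(- \frac{291}{2}\right) \left(-115\right) = \frac{33465}{2}$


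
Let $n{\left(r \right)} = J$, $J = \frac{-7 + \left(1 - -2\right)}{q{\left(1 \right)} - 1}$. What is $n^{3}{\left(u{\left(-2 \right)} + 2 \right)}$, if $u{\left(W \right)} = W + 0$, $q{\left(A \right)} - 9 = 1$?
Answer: $- \frac{64}{729} \approx -0.087791$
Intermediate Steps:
$q{\left(A \right)} = 10$ ($q{\left(A \right)} = 9 + 1 = 10$)
$u{\left(W \right)} = W$
$J = - \frac{4}{9}$ ($J = \frac{-7 + \left(1 - -2\right)}{10 - 1} = \frac{-7 + \left(1 + 2\right)}{9} = \left(-7 + 3\right) \frac{1}{9} = \left(-4\right) \frac{1}{9} = - \frac{4}{9} \approx -0.44444$)
$n{\left(r \right)} = - \frac{4}{9}$
$n^{3}{\left(u{\left(-2 \right)} + 2 \right)} = \left(- \frac{4}{9}\right)^{3} = - \frac{64}{729}$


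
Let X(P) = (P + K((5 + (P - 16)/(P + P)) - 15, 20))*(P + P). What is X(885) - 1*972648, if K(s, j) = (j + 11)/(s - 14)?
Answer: 24611575122/41611 ≈ 5.9147e+5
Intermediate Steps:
K(s, j) = (11 + j)/(-14 + s)
X(P) = 2*P*(P + 31/(-24 + (-16 + P)/(2*P))) (X(P) = (P + (11 + 20)/(-14 + ((5 + (P - 16)/(P + P)) - 15)))*(P + P) = (P + 31/(-14 + ((5 + (-16 + P)/((2*P))) - 15)))*(2*P) = (P + 31/(-14 + ((5 + (-16 + P)*(1/(2*P))) - 15)))*(2*P) = (P + 31/(-14 + ((5 + (-16 + P)/(2*P)) - 15)))*(2*P) = (P + 31/(-14 + (-10 + (-16 + P)/(2*P))))*(2*P) = (P + 31/(-24 + (-16 + P)/(2*P)))*(2*P) = 2*P*(P + 31/(-24 + (-16 + P)/(2*P))))
X(885) - 1*972648 = 885²*(-92 + 94*885)/(16 + 47*885) - 1*972648 = 783225*(-92 + 83190)/(16 + 41595) - 972648 = 783225*83098/41611 - 972648 = 783225*(1/41611)*83098 - 972648 = 65084431050/41611 - 972648 = 24611575122/41611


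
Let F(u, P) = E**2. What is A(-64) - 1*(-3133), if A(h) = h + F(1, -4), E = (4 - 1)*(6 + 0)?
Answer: 3393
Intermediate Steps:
E = 18 (E = 3*6 = 18)
F(u, P) = 324 (F(u, P) = 18**2 = 324)
A(h) = 324 + h (A(h) = h + 324 = 324 + h)
A(-64) - 1*(-3133) = (324 - 64) - 1*(-3133) = 260 + 3133 = 3393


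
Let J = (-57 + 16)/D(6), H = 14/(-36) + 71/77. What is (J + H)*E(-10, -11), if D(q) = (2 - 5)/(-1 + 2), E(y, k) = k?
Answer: -19681/126 ≈ -156.20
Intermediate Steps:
D(q) = -3 (D(q) = -3/1 = -3*1 = -3)
H = 739/1386 (H = 14*(-1/36) + 71*(1/77) = -7/18 + 71/77 = 739/1386 ≈ 0.53319)
J = 41/3 (J = (-57 + 16)/(-3) = -41*(-1/3) = 41/3 ≈ 13.667)
(J + H)*E(-10, -11) = (41/3 + 739/1386)*(-11) = (19681/1386)*(-11) = -19681/126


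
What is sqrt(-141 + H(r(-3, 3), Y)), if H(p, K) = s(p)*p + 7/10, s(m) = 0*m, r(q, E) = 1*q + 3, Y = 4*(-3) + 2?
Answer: I*sqrt(14030)/10 ≈ 11.845*I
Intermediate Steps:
Y = -10 (Y = -12 + 2 = -10)
r(q, E) = 3 + q (r(q, E) = q + 3 = 3 + q)
s(m) = 0
H(p, K) = 7/10 (H(p, K) = 0*p + 7/10 = 0 + 7*(1/10) = 0 + 7/10 = 7/10)
sqrt(-141 + H(r(-3, 3), Y)) = sqrt(-141 + 7/10) = sqrt(-1403/10) = I*sqrt(14030)/10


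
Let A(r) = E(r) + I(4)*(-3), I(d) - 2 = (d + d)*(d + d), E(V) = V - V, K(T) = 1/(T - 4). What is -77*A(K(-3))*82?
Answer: 1250172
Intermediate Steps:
K(T) = 1/(-4 + T)
E(V) = 0
I(d) = 2 + 4*d² (I(d) = 2 + (d + d)*(d + d) = 2 + (2*d)*(2*d) = 2 + 4*d²)
A(r) = -198 (A(r) = 0 + (2 + 4*4²)*(-3) = 0 + (2 + 4*16)*(-3) = 0 + (2 + 64)*(-3) = 0 + 66*(-3) = 0 - 198 = -198)
-77*A(K(-3))*82 = -77*(-198)*82 = 15246*82 = 1250172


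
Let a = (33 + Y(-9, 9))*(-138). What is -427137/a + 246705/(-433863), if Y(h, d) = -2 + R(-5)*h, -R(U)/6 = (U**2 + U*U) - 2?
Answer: 10668682729/17449680618 ≈ 0.61140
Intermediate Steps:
R(U) = 12 - 12*U**2 (R(U) = -6*((U**2 + U*U) - 2) = -6*((U**2 + U**2) - 2) = -6*(2*U**2 - 2) = -6*(-2 + 2*U**2) = 12 - 12*U**2)
Y(h, d) = -2 - 288*h (Y(h, d) = -2 + (12 - 12*(-5)**2)*h = -2 + (12 - 12*25)*h = -2 + (12 - 300)*h = -2 - 288*h)
a = -361974 (a = (33 + (-2 - 288*(-9)))*(-138) = (33 + (-2 + 2592))*(-138) = (33 + 2590)*(-138) = 2623*(-138) = -361974)
-427137/a + 246705/(-433863) = -427137/(-361974) + 246705/(-433863) = -427137*(-1/361974) + 246705*(-1/433863) = 142379/120658 - 82235/144621 = 10668682729/17449680618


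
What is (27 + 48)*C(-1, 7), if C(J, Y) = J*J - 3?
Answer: -150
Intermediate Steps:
C(J, Y) = -3 + J**2 (C(J, Y) = J**2 - 3 = -3 + J**2)
(27 + 48)*C(-1, 7) = (27 + 48)*(-3 + (-1)**2) = 75*(-3 + 1) = 75*(-2) = -150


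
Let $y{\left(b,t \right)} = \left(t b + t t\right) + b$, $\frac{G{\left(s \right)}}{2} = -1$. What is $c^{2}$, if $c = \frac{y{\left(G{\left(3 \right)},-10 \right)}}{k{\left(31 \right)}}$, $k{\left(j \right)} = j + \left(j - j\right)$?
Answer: $\frac{13924}{961} \approx 14.489$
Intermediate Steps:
$G{\left(s \right)} = -2$ ($G{\left(s \right)} = 2 \left(-1\right) = -2$)
$y{\left(b,t \right)} = b + t^{2} + b t$ ($y{\left(b,t \right)} = \left(b t + t^{2}\right) + b = \left(t^{2} + b t\right) + b = b + t^{2} + b t$)
$k{\left(j \right)} = j$ ($k{\left(j \right)} = j + 0 = j$)
$c = \frac{118}{31}$ ($c = \frac{-2 + \left(-10\right)^{2} - -20}{31} = \left(-2 + 100 + 20\right) \frac{1}{31} = 118 \cdot \frac{1}{31} = \frac{118}{31} \approx 3.8064$)
$c^{2} = \left(\frac{118}{31}\right)^{2} = \frac{13924}{961}$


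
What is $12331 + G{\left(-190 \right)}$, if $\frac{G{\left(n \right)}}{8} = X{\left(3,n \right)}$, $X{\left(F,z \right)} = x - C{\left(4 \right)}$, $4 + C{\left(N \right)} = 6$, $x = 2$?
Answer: $12331$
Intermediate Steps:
$C{\left(N \right)} = 2$ ($C{\left(N \right)} = -4 + 6 = 2$)
$X{\left(F,z \right)} = 0$ ($X{\left(F,z \right)} = 2 - 2 = 0$)
$G{\left(n \right)} = 0$ ($G{\left(n \right)} = 8 \cdot 0 = 0$)
$12331 + G{\left(-190 \right)} = 12331 + 0 = 12331$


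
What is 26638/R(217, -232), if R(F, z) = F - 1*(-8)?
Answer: 26638/225 ≈ 118.39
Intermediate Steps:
R(F, z) = 8 + F (R(F, z) = F + 8 = 8 + F)
26638/R(217, -232) = 26638/(8 + 217) = 26638/225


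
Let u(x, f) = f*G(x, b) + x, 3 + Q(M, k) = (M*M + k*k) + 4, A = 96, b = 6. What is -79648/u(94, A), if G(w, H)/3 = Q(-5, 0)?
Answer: -39824/3791 ≈ -10.505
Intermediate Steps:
Q(M, k) = 1 + M² + k² (Q(M, k) = -3 + ((M*M + k*k) + 4) = -3 + ((M² + k²) + 4) = -3 + (4 + M² + k²) = 1 + M² + k²)
G(w, H) = 78 (G(w, H) = 3*(1 + (-5)² + 0²) = 3*(1 + 25 + 0) = 3*26 = 78)
u(x, f) = x + 78*f (u(x, f) = f*78 + x = 78*f + x = x + 78*f)
-79648/u(94, A) = -79648/(94 + 78*96) = -79648/(94 + 7488) = -79648/7582 = -79648*1/7582 = -39824/3791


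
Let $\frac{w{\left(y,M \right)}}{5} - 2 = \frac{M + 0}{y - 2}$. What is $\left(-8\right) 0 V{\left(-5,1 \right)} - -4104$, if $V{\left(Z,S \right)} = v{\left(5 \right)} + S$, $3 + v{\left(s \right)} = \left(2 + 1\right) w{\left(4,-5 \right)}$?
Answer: $4104$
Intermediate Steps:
$w{\left(y,M \right)} = 10 + \frac{5 M}{-2 + y}$ ($w{\left(y,M \right)} = 10 + 5 \frac{M + 0}{y - 2} = 10 + 5 \frac{M}{-2 + y} = 10 + \frac{5 M}{-2 + y}$)
$v{\left(s \right)} = - \frac{21}{2}$ ($v{\left(s \right)} = -3 + \left(2 + 1\right) \frac{5 \left(-4 - 5 + 2 \cdot 4\right)}{-2 + 4} = -3 + 3 \frac{5 \left(-4 - 5 + 8\right)}{2} = -3 + 3 \cdot 5 \cdot \frac{1}{2} \left(-1\right) = -3 + 3 \left(- \frac{5}{2}\right) = -3 - \frac{15}{2} = - \frac{21}{2}$)
$V{\left(Z,S \right)} = - \frac{21}{2} + S$
$\left(-8\right) 0 V{\left(-5,1 \right)} - -4104 = \left(-8\right) 0 \left(- \frac{21}{2} + 1\right) - -4104 = 0 \left(- \frac{19}{2}\right) + 4104 = 0 + 4104 = 4104$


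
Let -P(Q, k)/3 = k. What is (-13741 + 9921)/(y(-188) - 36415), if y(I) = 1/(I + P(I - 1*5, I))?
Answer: 1436320/13692039 ≈ 0.10490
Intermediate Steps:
P(Q, k) = -3*k
y(I) = -1/(2*I) (y(I) = 1/(I - 3*I) = 1/(-2*I) = -1/(2*I))
(-13741 + 9921)/(y(-188) - 36415) = (-13741 + 9921)/(-½/(-188) - 36415) = -3820/(-½*(-1/188) - 36415) = -3820/(1/376 - 36415) = -3820/(-13692039/376) = -3820*(-376/13692039) = 1436320/13692039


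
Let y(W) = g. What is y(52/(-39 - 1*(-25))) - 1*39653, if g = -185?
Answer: -39838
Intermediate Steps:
y(W) = -185
y(52/(-39 - 1*(-25))) - 1*39653 = -185 - 1*39653 = -185 - 39653 = -39838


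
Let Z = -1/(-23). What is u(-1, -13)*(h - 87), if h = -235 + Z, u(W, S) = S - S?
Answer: 0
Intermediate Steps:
Z = 1/23 (Z = -1/23*(-1) = 1/23 ≈ 0.043478)
u(W, S) = 0
h = -5404/23 (h = -235 + 1/23 = -5404/23 ≈ -234.96)
u(-1, -13)*(h - 87) = 0*(-5404/23 - 87) = 0*(-7405/23) = 0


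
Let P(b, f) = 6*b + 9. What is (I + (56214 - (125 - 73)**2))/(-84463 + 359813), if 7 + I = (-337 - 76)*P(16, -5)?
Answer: 5069/137675 ≈ 0.036819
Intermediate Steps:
P(b, f) = 9 + 6*b
I = -43372 (I = -7 + (-337 - 76)*(9 + 6*16) = -7 - 413*(9 + 96) = -7 - 413*105 = -7 - 43365 = -43372)
(I + (56214 - (125 - 73)**2))/(-84463 + 359813) = (-43372 + (56214 - (125 - 73)**2))/(-84463 + 359813) = (-43372 + (56214 - 1*52**2))/275350 = (-43372 + (56214 - 1*2704))*(1/275350) = (-43372 + (56214 - 2704))*(1/275350) = (-43372 + 53510)*(1/275350) = 10138*(1/275350) = 5069/137675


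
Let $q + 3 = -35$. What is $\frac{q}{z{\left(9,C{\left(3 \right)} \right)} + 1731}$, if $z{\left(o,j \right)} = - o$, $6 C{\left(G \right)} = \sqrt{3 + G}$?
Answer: $- \frac{19}{861} \approx -0.022067$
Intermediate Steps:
$q = -38$ ($q = -3 - 35 = -38$)
$C{\left(G \right)} = \frac{\sqrt{3 + G}}{6}$
$\frac{q}{z{\left(9,C{\left(3 \right)} \right)} + 1731} = \frac{1}{\left(-1\right) 9 + 1731} \left(-38\right) = \frac{1}{-9 + 1731} \left(-38\right) = \frac{1}{1722} \left(-38\right) = - \frac{19}{861}$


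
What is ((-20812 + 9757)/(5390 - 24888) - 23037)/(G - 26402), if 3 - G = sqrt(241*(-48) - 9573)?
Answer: 11857490230029/13588708812316 - 12127438017*I*sqrt(29)/13588708812316 ≈ 0.8726 - 0.0048061*I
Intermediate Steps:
G = 3 - 27*I*sqrt(29) (G = 3 - sqrt(241*(-48) - 9573) = 3 - sqrt(-11568 - 9573) = 3 - sqrt(-21141) = 3 - 27*I*sqrt(29) ≈ 3.0 - 145.4*I)
((-20812 + 9757)/(5390 - 24888) - 23037)/(G - 26402) = ((-20812 + 9757)/(5390 - 24888) - 23037)/((3 - 27*I*sqrt(29)) - 26402) = (-11055/(-19498) - 23037)/(-26399 - 27*I*sqrt(29)) = (-11055*(-1/19498) - 23037)/(-26399 - 27*I*sqrt(29)) = (11055/19498 - 23037)/(-26399 - 27*I*sqrt(29)) = -449164371/(19498*(-26399 - 27*I*sqrt(29)))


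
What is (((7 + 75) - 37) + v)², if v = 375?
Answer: 176400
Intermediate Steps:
(((7 + 75) - 37) + v)² = (((7 + 75) - 37) + 375)² = ((82 - 37) + 375)² = (45 + 375)² = 420² = 176400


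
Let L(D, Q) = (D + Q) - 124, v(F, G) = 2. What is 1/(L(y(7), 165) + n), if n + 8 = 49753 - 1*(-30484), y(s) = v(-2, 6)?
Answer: 1/80272 ≈ 1.2458e-5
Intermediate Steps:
y(s) = 2
L(D, Q) = -124 + D + Q
n = 80229 (n = -8 + (49753 - 1*(-30484)) = -8 + (49753 + 30484) = -8 + 80237 = 80229)
1/(L(y(7), 165) + n) = 1/((-124 + 2 + 165) + 80229) = 1/(43 + 80229) = 1/80272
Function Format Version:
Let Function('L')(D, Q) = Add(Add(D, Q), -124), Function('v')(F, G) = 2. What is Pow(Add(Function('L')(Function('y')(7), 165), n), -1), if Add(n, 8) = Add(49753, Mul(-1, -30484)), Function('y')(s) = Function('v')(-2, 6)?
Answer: Rational(1, 80272) ≈ 1.2458e-5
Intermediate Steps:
Function('y')(s) = 2
Function('L')(D, Q) = Add(-124, D, Q)
n = 80229 (n = Add(-8, Add(49753, Mul(-1, -30484))) = Add(-8, Add(49753, 30484)) = Add(-8, 80237) = 80229)
Pow(Add(Function('L')(Function('y')(7), 165), n), -1) = Pow(Add(Add(-124, 2, 165), 80229), -1) = Pow(Add(43, 80229), -1) = Pow(80272, -1) = Rational(1, 80272)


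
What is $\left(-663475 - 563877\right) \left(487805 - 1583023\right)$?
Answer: $1344218002736$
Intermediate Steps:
$\left(-663475 - 563877\right) \left(487805 - 1583023\right) = \left(-1227352\right) \left(-1095218\right) = 1344218002736$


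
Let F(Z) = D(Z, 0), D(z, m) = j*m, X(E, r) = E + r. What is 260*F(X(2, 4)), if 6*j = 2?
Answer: 0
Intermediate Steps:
j = 1/3 (j = (1/6)*2 = 1/3 ≈ 0.33333)
D(z, m) = m/3
F(Z) = 0 (F(Z) = (1/3)*0 = 0)
260*F(X(2, 4)) = 260*0 = 0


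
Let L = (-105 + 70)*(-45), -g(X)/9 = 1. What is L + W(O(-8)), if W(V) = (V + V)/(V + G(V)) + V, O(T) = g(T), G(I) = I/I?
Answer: 6273/4 ≈ 1568.3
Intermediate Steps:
g(X) = -9 (g(X) = -9*1 = -9)
G(I) = 1
O(T) = -9
L = 1575 (L = -35*(-45) = 1575)
W(V) = V + 2*V/(1 + V) (W(V) = (V + V)/(V + 1) + V = (2*V)/(1 + V) + V = 2*V/(1 + V) + V = V + 2*V/(1 + V))
L + W(O(-8)) = 1575 - 9*(3 - 9)/(1 - 9) = 1575 - 9*(-6)/(-8) = 1575 - 9*(-⅛)*(-6) = 1575 - 27/4 = 6273/4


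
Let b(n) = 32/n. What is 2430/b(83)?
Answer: 100845/16 ≈ 6302.8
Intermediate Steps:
2430/b(83) = 2430/((32/83)) = 2430/((32*(1/83))) = 2430/(32/83) = 2430*(83/32) = 100845/16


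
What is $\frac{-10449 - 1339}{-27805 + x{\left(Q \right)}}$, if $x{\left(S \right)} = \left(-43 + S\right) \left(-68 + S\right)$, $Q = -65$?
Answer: $\frac{11788}{13441} \approx 0.87702$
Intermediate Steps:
$x{\left(S \right)} = \left(-68 + S\right) \left(-43 + S\right)$
$\frac{-10449 - 1339}{-27805 + x{\left(Q \right)}} = \frac{-10449 - 1339}{-27805 + \left(2924 + \left(-65\right)^{2} - -7215\right)} = - \frac{11788}{-27805 + \left(2924 + 4225 + 7215\right)} = - \frac{11788}{-27805 + 14364} = - \frac{11788}{-13441} = \left(-11788\right) \left(- \frac{1}{13441}\right) = \frac{11788}{13441}$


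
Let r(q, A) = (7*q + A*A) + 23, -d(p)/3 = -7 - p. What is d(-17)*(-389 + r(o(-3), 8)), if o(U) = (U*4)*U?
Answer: 1500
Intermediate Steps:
d(p) = 21 + 3*p (d(p) = -3*(-7 - p) = 21 + 3*p)
o(U) = 4*U² (o(U) = (4*U)*U = 4*U²)
r(q, A) = 23 + A² + 7*q (r(q, A) = (7*q + A²) + 23 = (A² + 7*q) + 23 = 23 + A² + 7*q)
d(-17)*(-389 + r(o(-3), 8)) = (21 + 3*(-17))*(-389 + (23 + 8² + 7*(4*(-3)²))) = (21 - 51)*(-389 + (23 + 64 + 7*(4*9))) = -30*(-389 + (23 + 64 + 7*36)) = -30*(-389 + (23 + 64 + 252)) = -30*(-389 + 339) = -30*(-50) = 1500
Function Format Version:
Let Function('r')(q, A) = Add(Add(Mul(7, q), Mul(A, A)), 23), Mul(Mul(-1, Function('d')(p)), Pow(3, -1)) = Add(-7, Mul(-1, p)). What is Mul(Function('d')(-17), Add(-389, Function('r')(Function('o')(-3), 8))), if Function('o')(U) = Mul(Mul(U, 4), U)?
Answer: 1500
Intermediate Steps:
Function('d')(p) = Add(21, Mul(3, p)) (Function('d')(p) = Mul(-3, Add(-7, Mul(-1, p))) = Add(21, Mul(3, p)))
Function('o')(U) = Mul(4, Pow(U, 2)) (Function('o')(U) = Mul(Mul(4, U), U) = Mul(4, Pow(U, 2)))
Function('r')(q, A) = Add(23, Pow(A, 2), Mul(7, q)) (Function('r')(q, A) = Add(Add(Mul(7, q), Pow(A, 2)), 23) = Add(Add(Pow(A, 2), Mul(7, q)), 23) = Add(23, Pow(A, 2), Mul(7, q)))
Mul(Function('d')(-17), Add(-389, Function('r')(Function('o')(-3), 8))) = Mul(Add(21, Mul(3, -17)), Add(-389, Add(23, Pow(8, 2), Mul(7, Mul(4, Pow(-3, 2)))))) = Mul(Add(21, -51), Add(-389, Add(23, 64, Mul(7, Mul(4, 9))))) = Mul(-30, Add(-389, Add(23, 64, Mul(7, 36)))) = Mul(-30, Add(-389, Add(23, 64, 252))) = Mul(-30, Add(-389, 339)) = Mul(-30, -50) = 1500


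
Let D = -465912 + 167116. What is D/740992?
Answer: -74699/185248 ≈ -0.40324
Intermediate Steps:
D = -298796
D/740992 = -298796/740992 = -298796*1/740992 = -74699/185248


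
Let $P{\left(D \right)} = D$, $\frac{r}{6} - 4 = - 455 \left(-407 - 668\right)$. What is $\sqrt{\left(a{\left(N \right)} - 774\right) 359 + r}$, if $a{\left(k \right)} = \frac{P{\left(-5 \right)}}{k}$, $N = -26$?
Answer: $\frac{\sqrt{1796116478}}{26} \approx 1630.0$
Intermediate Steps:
$r = 2934774$ ($r = 24 + 6 \left(- 455 \left(-407 - 668\right)\right) = 24 + 6 \left(\left(-455\right) \left(-1075\right)\right) = 24 + 6 \cdot 489125 = 24 + 2934750 = 2934774$)
$a{\left(k \right)} = - \frac{5}{k}$
$\sqrt{\left(a{\left(N \right)} - 774\right) 359 + r} = \sqrt{\left(- \frac{5}{-26} - 774\right) 359 + 2934774} = \sqrt{\left(\left(-5\right) \left(- \frac{1}{26}\right) - 774\right) 359 + 2934774} = \sqrt{\left(\frac{5}{26} - 774\right) 359 + 2934774} = \sqrt{\left(- \frac{20119}{26}\right) 359 + 2934774} = \sqrt{- \frac{7222721}{26} + 2934774} = \sqrt{\frac{69081403}{26}} = \frac{\sqrt{1796116478}}{26}$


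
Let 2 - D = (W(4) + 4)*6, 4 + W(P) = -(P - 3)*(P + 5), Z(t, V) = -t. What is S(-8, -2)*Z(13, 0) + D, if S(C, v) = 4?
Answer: 4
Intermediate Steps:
W(P) = -4 - (-3 + P)*(5 + P) (W(P) = -4 - (P - 3)*(P + 5) = -4 - (-3 + P)*(5 + P))
D = 56 (D = 2 - ((11 - 1*4² - 2*4) + 4)*6 = 2 - ((11 - 1*16 - 8) + 4)*6 = 2 - ((11 - 16 - 8) + 4)*6 = 2 - (-13 + 4)*6 = 2 - (-9)*6 = 2 - 1*(-54) = 2 + 54 = 56)
S(-8, -2)*Z(13, 0) + D = 4*(-1*13) + 56 = 4*(-13) + 56 = -52 + 56 = 4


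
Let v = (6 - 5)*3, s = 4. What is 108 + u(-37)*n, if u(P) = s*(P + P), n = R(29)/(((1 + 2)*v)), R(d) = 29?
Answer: -7612/9 ≈ -845.78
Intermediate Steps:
v = 3 (v = 1*3 = 3)
n = 29/9 (n = 29/(((1 + 2)*3)) = 29/((3*3)) = 29/9 ≈ 3.2222)
u(P) = 8*P (u(P) = 4*(P + P) = 4*(2*P) = 8*P)
108 + u(-37)*n = 108 + (8*(-37))*(29/9) = 108 - 296*29/9 = 108 - 8584/9 = -7612/9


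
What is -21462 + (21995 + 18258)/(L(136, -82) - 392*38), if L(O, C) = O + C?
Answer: -318579257/14842 ≈ -21465.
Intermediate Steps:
L(O, C) = C + O
-21462 + (21995 + 18258)/(L(136, -82) - 392*38) = -21462 + (21995 + 18258)/((-82 + 136) - 392*38) = -21462 + 40253/(54 - 14896) = -21462 + 40253/(-14842) = -21462 + 40253*(-1/14842) = -21462 - 40253/14842 = -318579257/14842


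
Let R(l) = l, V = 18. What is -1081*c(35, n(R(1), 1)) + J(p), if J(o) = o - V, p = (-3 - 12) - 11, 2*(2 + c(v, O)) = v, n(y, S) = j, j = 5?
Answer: -33599/2 ≈ -16800.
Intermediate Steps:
n(y, S) = 5
c(v, O) = -2 + v/2
p = -26 (p = -15 - 11 = -26)
J(o) = -18 + o (J(o) = o - 1*18 = o - 18 = -18 + o)
-1081*c(35, n(R(1), 1)) + J(p) = -1081*(-2 + (½)*35) + (-18 - 26) = -1081*(-2 + 35/2) - 44 = -1081*31/2 - 44 = -33511/2 - 44 = -33599/2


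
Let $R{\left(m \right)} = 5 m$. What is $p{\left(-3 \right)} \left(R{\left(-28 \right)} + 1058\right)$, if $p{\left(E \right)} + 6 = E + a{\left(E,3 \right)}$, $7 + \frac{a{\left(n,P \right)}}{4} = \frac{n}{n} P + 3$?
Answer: $-11934$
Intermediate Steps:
$a{\left(n,P \right)} = -16 + 4 P$ ($a{\left(n,P \right)} = -28 + 4 \left(\frac{n}{n} P + 3\right) = -28 + 4 \left(1 P + 3\right) = -28 + 4 \left(P + 3\right) = -28 + 4 \left(3 + P\right) = -28 + \left(12 + 4 P\right) = -16 + 4 P$)
$p{\left(E \right)} = -10 + E$ ($p{\left(E \right)} = -6 + \left(E + \left(-16 + 4 \cdot 3\right)\right) = -6 + \left(E + \left(-16 + 12\right)\right) = -6 + \left(E - 4\right) = -6 + \left(-4 + E\right) = -10 + E$)
$p{\left(-3 \right)} \left(R{\left(-28 \right)} + 1058\right) = \left(-10 - 3\right) \left(5 \left(-28\right) + 1058\right) = - 13 \left(-140 + 1058\right) = \left(-13\right) 918 = -11934$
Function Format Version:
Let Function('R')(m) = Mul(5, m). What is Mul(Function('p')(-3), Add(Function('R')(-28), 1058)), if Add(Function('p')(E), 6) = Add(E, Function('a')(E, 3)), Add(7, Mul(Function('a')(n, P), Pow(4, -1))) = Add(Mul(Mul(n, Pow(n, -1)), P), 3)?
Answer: -11934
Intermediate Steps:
Function('a')(n, P) = Add(-16, Mul(4, P)) (Function('a')(n, P) = Add(-28, Mul(4, Add(Mul(Mul(n, Pow(n, -1)), P), 3))) = Add(-28, Mul(4, Add(Mul(1, P), 3))) = Add(-28, Mul(4, Add(P, 3))) = Add(-28, Mul(4, Add(3, P))) = Add(-28, Add(12, Mul(4, P))) = Add(-16, Mul(4, P)))
Function('p')(E) = Add(-10, E) (Function('p')(E) = Add(-6, Add(E, Add(-16, Mul(4, 3)))) = Add(-6, Add(E, Add(-16, 12))) = Add(-6, Add(E, -4)) = Add(-6, Add(-4, E)) = Add(-10, E))
Mul(Function('p')(-3), Add(Function('R')(-28), 1058)) = Mul(Add(-10, -3), Add(Mul(5, -28), 1058)) = Mul(-13, Add(-140, 1058)) = Mul(-13, 918) = -11934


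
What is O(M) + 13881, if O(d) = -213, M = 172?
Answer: 13668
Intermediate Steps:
O(M) + 13881 = -213 + 13881 = 13668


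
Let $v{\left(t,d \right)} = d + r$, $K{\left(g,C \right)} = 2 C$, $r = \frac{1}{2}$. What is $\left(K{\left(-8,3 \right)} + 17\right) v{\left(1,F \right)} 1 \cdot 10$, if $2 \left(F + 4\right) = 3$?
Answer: $-460$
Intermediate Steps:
$F = - \frac{5}{2}$ ($F = -4 + \frac{1}{2} \cdot 3 = -4 + \frac{3}{2} = - \frac{5}{2} \approx -2.5$)
$r = \frac{1}{2} \approx 0.5$
$v{\left(t,d \right)} = \frac{1}{2} + d$ ($v{\left(t,d \right)} = d + \frac{1}{2} = \frac{1}{2} + d$)
$\left(K{\left(-8,3 \right)} + 17\right) v{\left(1,F \right)} 1 \cdot 10 = \left(2 \cdot 3 + 17\right) \left(\frac{1}{2} - \frac{5}{2}\right) 1 \cdot 10 = \left(6 + 17\right) \left(\left(-2\right) 10\right) = 23 \left(-20\right) = -460$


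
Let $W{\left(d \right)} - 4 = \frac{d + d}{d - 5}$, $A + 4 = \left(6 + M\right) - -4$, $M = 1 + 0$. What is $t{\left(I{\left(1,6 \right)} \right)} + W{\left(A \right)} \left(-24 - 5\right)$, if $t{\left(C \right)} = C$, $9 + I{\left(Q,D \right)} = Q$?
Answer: $-327$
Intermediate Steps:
$I{\left(Q,D \right)} = -9 + Q$
$M = 1$
$A = 7$ ($A = -4 + \left(\left(6 + 1\right) - -4\right) = -4 + \left(7 + 4\right) = -4 + 11 = 7$)
$W{\left(d \right)} = 4 + \frac{2 d}{-5 + d}$ ($W{\left(d \right)} = 4 + \frac{d + d}{d - 5} = 4 + \frac{2 d}{-5 + d}$)
$t{\left(I{\left(1,6 \right)} \right)} + W{\left(A \right)} \left(-24 - 5\right) = \left(-9 + 1\right) + \frac{2 \left(-10 + 3 \cdot 7\right)}{-5 + 7} \left(-24 - 5\right) = -8 + \frac{2 \left(-10 + 21\right)}{2} \left(-24 - 5\right) = -8 + 2 \cdot \frac{1}{2} \cdot 11 \left(-29\right) = -8 + 11 \left(-29\right) = -8 - 319 = -327$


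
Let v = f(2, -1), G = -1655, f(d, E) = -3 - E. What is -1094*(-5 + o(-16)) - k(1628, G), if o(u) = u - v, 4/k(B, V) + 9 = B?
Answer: 33652530/1619 ≈ 20786.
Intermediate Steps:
v = -2 (v = -3 - 1*(-1) = -3 + 1 = -2)
k(B, V) = 4/(-9 + B)
o(u) = 2 + u (o(u) = u - 1*(-2) = u + 2 = 2 + u)
-1094*(-5 + o(-16)) - k(1628, G) = -1094*(-5 + (2 - 16)) - 4/(-9 + 1628) = -1094*(-5 - 14) - 4/1619 = -1094*(-19) - 4/1619 = 20786 - 1*4/1619 = 20786 - 4/1619 = 33652530/1619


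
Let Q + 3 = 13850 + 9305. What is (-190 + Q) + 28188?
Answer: 51150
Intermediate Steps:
Q = 23152 (Q = -3 + (13850 + 9305) = -3 + 23155 = 23152)
(-190 + Q) + 28188 = (-190 + 23152) + 28188 = 22962 + 28188 = 51150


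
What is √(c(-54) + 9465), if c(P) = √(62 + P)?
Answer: √(9465 + 2*√2) ≈ 97.303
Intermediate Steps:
√(c(-54) + 9465) = √(√(62 - 54) + 9465) = √(√8 + 9465) = √(2*√2 + 9465) = √(9465 + 2*√2)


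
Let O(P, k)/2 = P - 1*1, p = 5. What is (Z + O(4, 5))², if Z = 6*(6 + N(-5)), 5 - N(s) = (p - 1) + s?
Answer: 6084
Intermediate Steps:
O(P, k) = -2 + 2*P (O(P, k) = 2*(P - 1*1) = 2*(P - 1) = 2*(-1 + P) = -2 + 2*P)
N(s) = 1 - s (N(s) = 5 - ((5 - 1) + s) = 5 - (4 + s) = 5 + (-4 - s) = 1 - s)
Z = 72 (Z = 6*(6 + (1 - 1*(-5))) = 6*(6 + (1 + 5)) = 6*(6 + 6) = 6*12 = 72)
(Z + O(4, 5))² = (72 + (-2 + 2*4))² = (72 + (-2 + 8))² = (72 + 6)² = 78² = 6084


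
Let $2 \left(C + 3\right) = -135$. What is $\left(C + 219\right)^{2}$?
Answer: $\frac{88209}{4} \approx 22052.0$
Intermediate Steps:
$C = - \frac{141}{2}$ ($C = -3 + \frac{1}{2} \left(-135\right) = -3 - \frac{135}{2} = - \frac{141}{2} \approx -70.5$)
$\left(C + 219\right)^{2} = \left(- \frac{141}{2} + 219\right)^{2} = \left(\frac{297}{2}\right)^{2} = \frac{88209}{4}$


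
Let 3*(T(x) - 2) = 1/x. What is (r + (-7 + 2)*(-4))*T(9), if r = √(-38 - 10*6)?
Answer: 1100/27 + 385*I*√2/27 ≈ 40.741 + 20.166*I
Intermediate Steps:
T(x) = 2 + 1/(3*x)
r = 7*I*√2 (r = √(-38 - 60) = √(-98) = 7*I*√2 ≈ 9.8995*I)
(r + (-7 + 2)*(-4))*T(9) = (7*I*√2 + (-7 + 2)*(-4))*(2 + (⅓)/9) = (7*I*√2 - 5*(-4))*(2 + (⅓)*(⅑)) = (7*I*√2 + 20)*(2 + 1/27) = (20 + 7*I*√2)*(55/27) = 1100/27 + 385*I*√2/27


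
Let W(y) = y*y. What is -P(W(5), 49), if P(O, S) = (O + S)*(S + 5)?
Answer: -3996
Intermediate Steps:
W(y) = y²
P(O, S) = (5 + S)*(O + S) (P(O, S) = (O + S)*(5 + S) = (5 + S)*(O + S))
-P(W(5), 49) = -(49² + 5*5² + 5*49 + 5²*49) = -(2401 + 5*25 + 245 + 25*49) = -(2401 + 125 + 245 + 1225) = -1*3996 = -3996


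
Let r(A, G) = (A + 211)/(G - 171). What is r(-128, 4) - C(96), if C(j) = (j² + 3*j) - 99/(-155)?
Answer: -246040438/25885 ≈ -9505.1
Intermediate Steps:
C(j) = 99/155 + j² + 3*j (C(j) = (j² + 3*j) - 99*(-1/155) = (j² + 3*j) + 99/155 = 99/155 + j² + 3*j)
r(A, G) = (211 + A)/(-171 + G)
r(-128, 4) - C(96) = (211 - 128)/(-171 + 4) - (99/155 + 96² + 3*96) = 83/(-167) - (99/155 + 9216 + 288) = -1/167*83 - 1*1473219/155 = -83/167 - 1473219/155 = -246040438/25885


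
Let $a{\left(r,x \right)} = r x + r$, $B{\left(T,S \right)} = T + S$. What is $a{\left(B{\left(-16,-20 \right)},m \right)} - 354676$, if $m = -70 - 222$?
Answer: $-344200$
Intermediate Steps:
$B{\left(T,S \right)} = S + T$
$m = -292$
$a{\left(r,x \right)} = r + r x$
$a{\left(B{\left(-16,-20 \right)},m \right)} - 354676 = \left(-20 - 16\right) \left(1 - 292\right) - 354676 = \left(-36\right) \left(-291\right) - 354676 = 10476 - 354676 = -344200$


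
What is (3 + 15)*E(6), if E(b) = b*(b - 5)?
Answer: 108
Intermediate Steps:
E(b) = b*(-5 + b)
(3 + 15)*E(6) = (3 + 15)*(6*(-5 + 6)) = 18*(6*1) = 18*6 = 108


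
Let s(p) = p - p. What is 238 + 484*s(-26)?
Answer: 238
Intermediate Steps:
s(p) = 0
238 + 484*s(-26) = 238 + 484*0 = 238 + 0 = 238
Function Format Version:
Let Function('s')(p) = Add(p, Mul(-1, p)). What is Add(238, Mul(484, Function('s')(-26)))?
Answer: 238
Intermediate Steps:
Function('s')(p) = 0
Add(238, Mul(484, Function('s')(-26))) = Add(238, Mul(484, 0)) = Add(238, 0) = 238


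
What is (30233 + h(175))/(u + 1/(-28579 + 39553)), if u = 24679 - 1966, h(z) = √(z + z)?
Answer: 331776942/249252463 + 54870*√14/249252463 ≈ 1.3319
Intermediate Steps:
h(z) = √2*√z (h(z) = √(2*z) = √2*√z)
u = 22713
(30233 + h(175))/(u + 1/(-28579 + 39553)) = (30233 + √2*√175)/(22713 + 1/(-28579 + 39553)) = (30233 + √2*(5*√7))/(22713 + 1/10974) = (30233 + 5*√14)/(22713 + 1/10974) = (30233 + 5*√14)/(249252463/10974) = (30233 + 5*√14)*(10974/249252463) = 331776942/249252463 + 54870*√14/249252463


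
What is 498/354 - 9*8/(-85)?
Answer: 11303/5015 ≈ 2.2538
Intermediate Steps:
498/354 - 9*8/(-85) = 498*(1/354) - 72*(-1/85) = 83/59 + 72/85 = 11303/5015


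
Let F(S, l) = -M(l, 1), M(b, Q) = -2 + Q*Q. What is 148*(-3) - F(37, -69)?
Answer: -445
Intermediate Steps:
M(b, Q) = -2 + Q²
F(S, l) = 1 (F(S, l) = -(-2 + 1²) = -(-2 + 1) = -1*(-1) = 1)
148*(-3) - F(37, -69) = 148*(-3) - 1*1 = -444 - 1 = -445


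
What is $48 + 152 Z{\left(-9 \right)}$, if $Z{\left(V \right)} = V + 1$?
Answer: $-1168$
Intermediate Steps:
$Z{\left(V \right)} = 1 + V$
$48 + 152 Z{\left(-9 \right)} = 48 + 152 \left(1 - 9\right) = 48 + 152 \left(-8\right) = 48 - 1216 = -1168$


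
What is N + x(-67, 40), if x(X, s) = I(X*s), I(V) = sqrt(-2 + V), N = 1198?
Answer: 1198 + 3*I*sqrt(298) ≈ 1198.0 + 51.788*I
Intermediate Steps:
x(X, s) = sqrt(-2 + X*s)
N + x(-67, 40) = 1198 + sqrt(-2 - 67*40) = 1198 + sqrt(-2 - 2680) = 1198 + sqrt(-2682) = 1198 + 3*I*sqrt(298)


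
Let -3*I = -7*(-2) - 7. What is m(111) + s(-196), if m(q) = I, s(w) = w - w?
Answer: -7/3 ≈ -2.3333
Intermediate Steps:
I = -7/3 (I = -(-7*(-2) - 7)/3 = -(14 - 7)/3 = -⅓*7 = -7/3 ≈ -2.3333)
s(w) = 0
m(q) = -7/3
m(111) + s(-196) = -7/3 + 0 = -7/3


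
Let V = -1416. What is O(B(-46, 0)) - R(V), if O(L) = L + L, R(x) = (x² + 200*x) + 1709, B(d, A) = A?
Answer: -1723565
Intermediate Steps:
R(x) = 1709 + x² + 200*x
O(L) = 2*L
O(B(-46, 0)) - R(V) = 2*0 - (1709 + (-1416)² + 200*(-1416)) = 0 - (1709 + 2005056 - 283200) = 0 - 1*1723565 = 0 - 1723565 = -1723565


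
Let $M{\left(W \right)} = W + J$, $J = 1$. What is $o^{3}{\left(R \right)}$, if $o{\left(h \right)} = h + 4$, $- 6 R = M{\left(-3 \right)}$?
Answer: $\frac{2197}{27} \approx 81.37$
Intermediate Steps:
$M{\left(W \right)} = 1 + W$ ($M{\left(W \right)} = W + 1 = 1 + W$)
$R = \frac{1}{3}$ ($R = - \frac{1 - 3}{6} = \left(- \frac{1}{6}\right) \left(-2\right) = \frac{1}{3} \approx 0.33333$)
$o{\left(h \right)} = 4 + h$
$o^{3}{\left(R \right)} = \left(4 + \frac{1}{3}\right)^{3} = \left(\frac{13}{3}\right)^{3} = \frac{2197}{27}$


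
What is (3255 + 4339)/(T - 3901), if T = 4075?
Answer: 3797/87 ≈ 43.644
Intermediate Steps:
(3255 + 4339)/(T - 3901) = (3255 + 4339)/(4075 - 3901) = 7594/174 = 7594*(1/174) = 3797/87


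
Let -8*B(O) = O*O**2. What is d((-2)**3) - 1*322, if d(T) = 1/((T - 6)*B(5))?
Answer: -281746/875 ≈ -322.00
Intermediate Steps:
B(O) = -O**3/8 (B(O) = -O*O**2/8 = -O**3/8)
d(T) = 1/(375/4 - 125*T/8) (d(T) = 1/((T - 6)*(-1/8*5**3)) = 1/((-6 + T)*(-1/8*125)) = 1/((-6 + T)*(-125/8)) = 1/(375/4 - 125*T/8))
d((-2)**3) - 1*322 = -8/(-750 + 125*(-2)**3) - 1*322 = -8/(-750 + 125*(-8)) - 322 = -8/(-750 - 1000) - 322 = -8/(-1750) - 322 = -8*(-1/1750) - 322 = 4/875 - 322 = -281746/875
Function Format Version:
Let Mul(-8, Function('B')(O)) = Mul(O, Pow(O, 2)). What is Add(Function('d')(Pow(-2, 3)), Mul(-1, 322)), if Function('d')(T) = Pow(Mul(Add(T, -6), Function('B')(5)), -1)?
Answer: Rational(-281746, 875) ≈ -322.00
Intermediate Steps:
Function('B')(O) = Mul(Rational(-1, 8), Pow(O, 3)) (Function('B')(O) = Mul(Rational(-1, 8), Mul(O, Pow(O, 2))) = Mul(Rational(-1, 8), Pow(O, 3)))
Function('d')(T) = Pow(Add(Rational(375, 4), Mul(Rational(-125, 8), T)), -1) (Function('d')(T) = Pow(Mul(Add(T, -6), Mul(Rational(-1, 8), Pow(5, 3))), -1) = Pow(Mul(Add(-6, T), Mul(Rational(-1, 8), 125)), -1) = Pow(Mul(Add(-6, T), Rational(-125, 8)), -1) = Pow(Add(Rational(375, 4), Mul(Rational(-125, 8), T)), -1))
Add(Function('d')(Pow(-2, 3)), Mul(-1, 322)) = Add(Mul(-8, Pow(Add(-750, Mul(125, Pow(-2, 3))), -1)), Mul(-1, 322)) = Add(Mul(-8, Pow(Add(-750, Mul(125, -8)), -1)), -322) = Add(Mul(-8, Pow(Add(-750, -1000), -1)), -322) = Add(Mul(-8, Pow(-1750, -1)), -322) = Add(Mul(-8, Rational(-1, 1750)), -322) = Add(Rational(4, 875), -322) = Rational(-281746, 875)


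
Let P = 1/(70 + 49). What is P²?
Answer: 1/14161 ≈ 7.0616e-5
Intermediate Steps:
P = 1/119 ≈ 0.0084034
P² = (1/119)² = 1/14161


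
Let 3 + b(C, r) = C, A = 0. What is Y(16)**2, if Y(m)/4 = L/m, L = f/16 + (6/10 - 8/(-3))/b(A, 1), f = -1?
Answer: 687241/8294400 ≈ 0.082856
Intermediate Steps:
b(C, r) = -3 + C
L = -829/720 (L = -1/16 + (6/10 - 8/(-3))/(-3 + 0) = -1*1/16 + (6*(1/10) - 8*(-1/3))/(-3) = -1/16 + (3/5 + 8/3)*(-1/3) = -1/16 + (49/15)*(-1/3) = -1/16 - 49/45 = -829/720 ≈ -1.1514)
Y(m) = -829/(180*m) (Y(m) = 4*(-829/(720*m)) = -829/(180*m))
Y(16)**2 = (-829/180/16)**2 = (-829/180*1/16)**2 = (-829/2880)**2 = 687241/8294400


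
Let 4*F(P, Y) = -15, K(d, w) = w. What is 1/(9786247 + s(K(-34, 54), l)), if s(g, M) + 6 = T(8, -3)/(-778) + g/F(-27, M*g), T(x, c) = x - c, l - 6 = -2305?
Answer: 3890/38068421419 ≈ 1.0218e-7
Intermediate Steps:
l = -2299 (l = 6 - 2305 = -2299)
F(P, Y) = -15/4 (F(P, Y) = (¼)*(-15) = -15/4)
s(g, M) = -4679/778 - 4*g/15 (s(g, M) = -6 + ((8 - 1*(-3))/(-778) + g/(-15/4)) = -6 + ((8 + 3)*(-1/778) + g*(-4/15)) = -6 + (11*(-1/778) - 4*g/15) = -6 + (-11/778 - 4*g/15) = -4679/778 - 4*g/15)
1/(9786247 + s(K(-34, 54), l)) = 1/(9786247 + (-4679/778 - 4/15*54)) = 1/(9786247 + (-4679/778 - 72/5)) = 1/(9786247 - 79411/3890) = 1/(38068421419/3890) = 3890/38068421419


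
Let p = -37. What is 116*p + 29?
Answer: -4263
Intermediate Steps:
116*p + 29 = 116*(-37) + 29 = -4292 + 29 = -4263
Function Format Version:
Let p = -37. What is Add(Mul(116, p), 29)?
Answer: -4263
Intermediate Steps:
Add(Mul(116, p), 29) = Add(Mul(116, -37), 29) = Add(-4292, 29) = -4263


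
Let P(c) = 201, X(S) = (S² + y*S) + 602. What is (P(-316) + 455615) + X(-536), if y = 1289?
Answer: 52810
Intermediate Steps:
X(S) = 602 + S² + 1289*S (X(S) = (S² + 1289*S) + 602 = 602 + S² + 1289*S)
(P(-316) + 455615) + X(-536) = (201 + 455615) + (602 + (-536)² + 1289*(-536)) = 455816 + (602 + 287296 - 690904) = 455816 - 403006 = 52810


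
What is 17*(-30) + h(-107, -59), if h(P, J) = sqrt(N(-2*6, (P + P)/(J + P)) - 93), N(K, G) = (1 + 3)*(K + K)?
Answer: -510 + 3*I*sqrt(21) ≈ -510.0 + 13.748*I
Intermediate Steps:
N(K, G) = 8*K (N(K, G) = 4*(2*K) = 8*K)
h(P, J) = 3*I*sqrt(21) (h(P, J) = sqrt(8*(-2*6) - 93) = sqrt(8*(-12) - 93) = sqrt(-96 - 93) = sqrt(-189) = 3*I*sqrt(21))
17*(-30) + h(-107, -59) = 17*(-30) + 3*I*sqrt(21) = -510 + 3*I*sqrt(21)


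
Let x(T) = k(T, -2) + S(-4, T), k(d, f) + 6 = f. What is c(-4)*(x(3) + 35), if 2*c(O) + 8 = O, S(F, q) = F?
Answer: -138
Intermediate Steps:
k(d, f) = -6 + f
c(O) = -4 + O/2
x(T) = -12 (x(T) = (-6 - 2) - 4 = -8 - 4 = -12)
c(-4)*(x(3) + 35) = (-4 + (1/2)*(-4))*(-12 + 35) = (-4 - 2)*23 = -6*23 = -138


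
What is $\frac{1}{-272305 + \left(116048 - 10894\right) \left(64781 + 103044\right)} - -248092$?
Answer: $\frac{4378128582952541}{17647197745} \approx 2.4809 \cdot 10^{5}$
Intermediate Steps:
$\frac{1}{-272305 + \left(116048 - 10894\right) \left(64781 + 103044\right)} - -248092 = \frac{1}{-272305 + 105154 \cdot 167825} + 248092 = \frac{1}{-272305 + 17647470050} + 248092 = \frac{1}{17647197745} + 248092 = \frac{4378128582952541}{17647197745}$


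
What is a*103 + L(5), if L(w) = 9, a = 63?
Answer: 6498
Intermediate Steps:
a*103 + L(5) = 63*103 + 9 = 6489 + 9 = 6498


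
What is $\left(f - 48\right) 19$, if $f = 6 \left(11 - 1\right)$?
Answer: $228$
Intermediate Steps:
$f = 60$ ($f = 6 \cdot 10 = 60$)
$\left(f - 48\right) 19 = \left(60 - 48\right) 19 = 12 \cdot 19 = 228$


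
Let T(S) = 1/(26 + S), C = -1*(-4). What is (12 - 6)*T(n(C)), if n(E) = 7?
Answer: 2/11 ≈ 0.18182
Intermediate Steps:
C = 4
(12 - 6)*T(n(C)) = (12 - 6)/(26 + 7) = 6/33 = 6*(1/33) = 2/11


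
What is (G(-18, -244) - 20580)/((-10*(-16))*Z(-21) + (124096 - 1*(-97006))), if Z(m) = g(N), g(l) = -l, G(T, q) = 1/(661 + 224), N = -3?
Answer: -18213299/196100070 ≈ -0.092878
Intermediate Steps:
G(T, q) = 1/885
Z(m) = 3 (Z(m) = -1*(-3) = 3)
(G(-18, -244) - 20580)/((-10*(-16))*Z(-21) + (124096 - 1*(-97006))) = (1/885 - 20580)/(-10*(-16)*3 + (124096 - 1*(-97006))) = -18213299/(885*(160*3 + (124096 + 97006))) = -18213299/(885*(480 + 221102)) = -18213299/885/221582 = -18213299/885*1/221582 = -18213299/196100070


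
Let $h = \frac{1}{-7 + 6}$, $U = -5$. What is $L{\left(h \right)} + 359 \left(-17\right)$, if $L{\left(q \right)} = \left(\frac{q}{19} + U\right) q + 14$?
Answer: $- \frac{115595}{19} \approx -6083.9$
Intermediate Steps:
$h = -1$ ($h = \frac{1}{-1} = -1$)
$L{\left(q \right)} = 14 + q \left(-5 + \frac{q}{19}\right)$ ($L{\left(q \right)} = \left(\frac{q}{19} - 5\right) q + 14 = \left(-5 + \frac{q}{19}\right) q + 14 = q \left(-5 + \frac{q}{19}\right) + 14 = 14 + q \left(-5 + \frac{q}{19}\right)$)
$L{\left(h \right)} + 359 \left(-17\right) = \left(14 - -5 + \frac{\left(-1\right)^{2}}{19}\right) + 359 \left(-17\right) = \left(14 + 5 + \frac{1}{19} \cdot 1\right) - 6103 = \left(14 + 5 + \frac{1}{19}\right) - 6103 = \frac{362}{19} - 6103 = - \frac{115595}{19}$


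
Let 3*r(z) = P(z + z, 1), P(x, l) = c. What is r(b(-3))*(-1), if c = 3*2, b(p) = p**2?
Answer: -2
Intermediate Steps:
c = 6
P(x, l) = 6
r(z) = 2 (r(z) = (1/3)*6 = 2)
r(b(-3))*(-1) = 2*(-1) = -2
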